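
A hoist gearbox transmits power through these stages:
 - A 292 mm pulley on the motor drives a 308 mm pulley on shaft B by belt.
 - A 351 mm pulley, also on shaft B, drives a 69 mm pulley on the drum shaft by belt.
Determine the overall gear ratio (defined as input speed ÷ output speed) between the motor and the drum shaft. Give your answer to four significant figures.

0.2074

Each stage contributes driven/driver: belt 308/292 = 1.0548, belt 69/351 = 0.19658.
Overall: 1.0548 × 0.19658 = 0.20735.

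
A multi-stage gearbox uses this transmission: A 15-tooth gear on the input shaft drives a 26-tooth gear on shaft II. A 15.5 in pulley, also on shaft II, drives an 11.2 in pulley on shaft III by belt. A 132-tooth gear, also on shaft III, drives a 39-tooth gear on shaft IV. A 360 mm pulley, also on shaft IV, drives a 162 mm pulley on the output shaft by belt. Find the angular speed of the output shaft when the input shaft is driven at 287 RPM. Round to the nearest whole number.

1723 RPM

Gear mesh: ratio = 26/15 = 1.7333, so shaft II turns at 287 / 1.7333 = 165.58 RPM.
Belt: ratio = 11.2/15.5 = 0.72258, so shaft III turns at 165.58 / 0.72258 = 229.15 RPM.
Gear mesh: ratio = 39/132 = 0.29545, so shaft IV turns at 229.15 / 0.29545 = 775.57 RPM.
Belt: ratio = 162/360 = 0.45, so the output shaft turns at 775.57 / 0.45 = 1723.5 RPM.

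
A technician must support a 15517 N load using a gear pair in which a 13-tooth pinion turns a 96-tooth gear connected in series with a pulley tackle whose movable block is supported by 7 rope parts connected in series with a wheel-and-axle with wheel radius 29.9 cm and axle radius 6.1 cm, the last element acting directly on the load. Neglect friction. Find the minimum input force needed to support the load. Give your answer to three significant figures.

61.2 N

Gear pair MA = 96/13 = 7.3846.
Block-and-tackle MA = number of supporting rope parts = 7.
Wheel-and-axle MA = R/r = 29.9/6.1 = 4.9016.
Combined ideal MA = 7.3846 × 7 × 4.9016 = 253.38.
Effort = load / MA = 15517 / 253.38 = 61.241 N.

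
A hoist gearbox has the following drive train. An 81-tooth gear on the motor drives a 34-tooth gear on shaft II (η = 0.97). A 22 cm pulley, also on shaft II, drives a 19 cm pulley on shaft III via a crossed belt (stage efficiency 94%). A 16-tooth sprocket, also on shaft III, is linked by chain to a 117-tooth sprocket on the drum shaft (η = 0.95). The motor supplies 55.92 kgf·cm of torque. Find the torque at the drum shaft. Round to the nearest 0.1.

128.4 kgf·cm

gear mesh 34/81 = 0.41975 → τ = 55.92·0.41975·0.97 = 22.768 kgf·cm
belt 19/22 = 0.86364 → τ = 22.768·0.86364·0.94 = 18.484 kgf·cm
chain 117/16 = 7.3125 → τ = 18.484·7.3125·0.95 = 128.4 kgf·cm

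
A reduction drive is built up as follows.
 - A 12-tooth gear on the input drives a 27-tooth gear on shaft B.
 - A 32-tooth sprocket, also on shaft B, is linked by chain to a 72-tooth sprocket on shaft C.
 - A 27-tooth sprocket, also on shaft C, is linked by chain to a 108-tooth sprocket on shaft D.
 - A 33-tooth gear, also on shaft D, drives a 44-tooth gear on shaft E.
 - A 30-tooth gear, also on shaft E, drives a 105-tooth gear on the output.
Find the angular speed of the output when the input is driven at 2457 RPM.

26 RPM

Gear mesh: ratio = 27/12 = 2.25, so shaft B turns at 2457 / 2.25 = 1092 RPM.
Chain: ratio = 72/32 = 2.25, so shaft C turns at 1092 / 2.25 = 485.33 RPM.
Chain: ratio = 108/27 = 4, so shaft D turns at 485.33 / 4 = 121.33 RPM.
Gear mesh: ratio = 44/33 = 1.3333, so shaft E turns at 121.33 / 1.3333 = 91 RPM.
Gear mesh: ratio = 105/30 = 3.5, so the output turns at 91 / 3.5 = 26 RPM.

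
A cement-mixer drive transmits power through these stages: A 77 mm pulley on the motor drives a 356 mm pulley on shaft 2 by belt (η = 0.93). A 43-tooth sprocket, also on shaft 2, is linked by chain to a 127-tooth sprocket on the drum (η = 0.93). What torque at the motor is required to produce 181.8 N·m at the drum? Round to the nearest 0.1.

Overall ratio R = 4.6234 × 2.9535 = 13.655; overall efficiency η = 0.93 × 0.93 = 0.8649.
Input torque = output torque / (R × η) = 181.8 / (13.655 × 0.8649) = 15.393 N·m.

15.4 N·m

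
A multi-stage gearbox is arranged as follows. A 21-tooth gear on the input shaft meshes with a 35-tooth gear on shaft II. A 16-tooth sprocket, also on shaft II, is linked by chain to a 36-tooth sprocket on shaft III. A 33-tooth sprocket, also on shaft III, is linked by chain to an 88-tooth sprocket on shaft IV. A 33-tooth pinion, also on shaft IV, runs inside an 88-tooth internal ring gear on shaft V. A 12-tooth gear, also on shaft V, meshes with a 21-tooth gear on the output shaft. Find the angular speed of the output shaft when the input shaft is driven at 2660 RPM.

57 RPM

the input shaft → shaft II (gear mesh, 35/21): 2660 ÷ 1.6667 = 1596 RPM
shaft II → shaft III (chain, 36/16): 1596 ÷ 2.25 = 709.33 RPM
shaft III → shaft IV (chain, 88/33): 709.33 ÷ 2.6667 = 266 RPM
shaft IV → shaft V (internal gear, 88/33): 266 ÷ 2.6667 = 99.75 RPM
shaft V → the output shaft (gear mesh, 21/12): 99.75 ÷ 1.75 = 57 RPM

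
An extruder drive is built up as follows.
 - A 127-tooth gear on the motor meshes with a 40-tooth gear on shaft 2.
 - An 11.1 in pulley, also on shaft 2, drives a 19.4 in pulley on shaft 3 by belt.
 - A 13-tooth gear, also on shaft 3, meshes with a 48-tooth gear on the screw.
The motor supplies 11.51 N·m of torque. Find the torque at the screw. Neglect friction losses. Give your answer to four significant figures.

gear mesh 40/127 = 0.31496 → τ = 11.51·0.31496 = 3.6252 N·m
belt 19.4/11.1 = 1.7477 → τ = 3.6252·1.7477 = 6.3359 N·m
gear mesh 48/13 = 3.6923 → τ = 6.3359·3.6923 = 23.394 N·m

23.39 N·m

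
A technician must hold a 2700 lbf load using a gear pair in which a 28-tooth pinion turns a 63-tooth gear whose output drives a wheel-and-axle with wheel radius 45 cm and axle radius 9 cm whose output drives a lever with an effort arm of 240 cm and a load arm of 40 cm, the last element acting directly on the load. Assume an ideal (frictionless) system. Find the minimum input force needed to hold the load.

40 lbf

Gear pair MA = 63/28 = 2.25.
Wheel-and-axle MA = R/r = 45/9 = 5.
Lever MA = effort arm / load arm = 240/40 = 6.
Combined ideal MA = 2.25 × 5 × 6 = 67.5.
Effort = load / MA = 2700 / 67.5 = 40 lbf.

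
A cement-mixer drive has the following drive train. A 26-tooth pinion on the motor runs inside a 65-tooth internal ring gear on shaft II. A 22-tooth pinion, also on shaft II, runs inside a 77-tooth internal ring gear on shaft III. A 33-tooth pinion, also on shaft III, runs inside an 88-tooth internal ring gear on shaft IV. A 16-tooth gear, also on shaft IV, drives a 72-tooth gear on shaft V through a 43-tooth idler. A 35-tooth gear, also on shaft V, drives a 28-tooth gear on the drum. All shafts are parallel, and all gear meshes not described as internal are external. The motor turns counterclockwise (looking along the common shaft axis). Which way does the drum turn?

clockwise

the motor → shaft II: internal mesh, same direction → CCW.
shaft II → shaft III: internal mesh, same direction → CCW.
shaft III → shaft IV: internal mesh, same direction → CCW.
shaft IV → shaft V: driver → idler → driven is 2 external meshes, 2 reversals → CCW.
shaft V → the drum: external mesh, 1 reversal → CW.
3 reversals in total — an odd number — so the drum turns opposite to the motor.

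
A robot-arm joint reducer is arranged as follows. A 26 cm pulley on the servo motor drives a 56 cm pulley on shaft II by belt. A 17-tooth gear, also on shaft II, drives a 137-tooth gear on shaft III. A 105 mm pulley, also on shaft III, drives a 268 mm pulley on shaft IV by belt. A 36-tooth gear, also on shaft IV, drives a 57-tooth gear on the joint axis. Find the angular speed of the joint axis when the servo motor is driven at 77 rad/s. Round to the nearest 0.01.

1.10 rad/s

Belt: ratio = 56/26 = 2.1538, so shaft II turns at 77 / 2.1538 = 35.75 rad/s.
Gear mesh: ratio = 137/17 = 8.0588, so shaft III turns at 35.75 / 8.0588 = 4.4361 rad/s.
Belt: ratio = 268/105 = 2.5524, so shaft IV turns at 4.4361 / 2.5524 = 1.738 rad/s.
Gear mesh: ratio = 57/36 = 1.5833, so the joint axis turns at 1.738 / 1.5833 = 1.0977 rad/s.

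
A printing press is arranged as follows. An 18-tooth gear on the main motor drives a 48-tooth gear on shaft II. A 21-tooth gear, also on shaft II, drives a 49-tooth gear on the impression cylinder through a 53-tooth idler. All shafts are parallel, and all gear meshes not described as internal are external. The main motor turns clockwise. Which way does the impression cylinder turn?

counterclockwise

the main motor → shaft II: external mesh, 1 reversal → CCW.
shaft II → the impression cylinder: driver → idler → driven is 2 external meshes, 2 reversals → CCW.
3 reversals in total — an odd number — so the impression cylinder turns opposite to the main motor.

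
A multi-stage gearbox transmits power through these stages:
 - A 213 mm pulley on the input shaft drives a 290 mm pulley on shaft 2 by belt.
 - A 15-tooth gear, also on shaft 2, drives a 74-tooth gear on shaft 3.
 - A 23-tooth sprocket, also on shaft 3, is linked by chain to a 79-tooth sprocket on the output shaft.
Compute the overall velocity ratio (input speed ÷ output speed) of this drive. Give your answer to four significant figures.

Each stage contributes driven/driver: belt 290/213 = 1.3615, gear mesh 74/15 = 4.9333, chain 79/23 = 3.4348.
Overall: 1.3615 × 4.9333 × 3.4348 = 23.071.

23.07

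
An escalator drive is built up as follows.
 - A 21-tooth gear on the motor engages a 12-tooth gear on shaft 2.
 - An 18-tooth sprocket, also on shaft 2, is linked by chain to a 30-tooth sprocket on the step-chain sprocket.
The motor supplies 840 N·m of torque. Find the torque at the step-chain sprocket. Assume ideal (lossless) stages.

800 N·m

After the gear mesh (12/21): 840 × 0.57143 = 480 N·m
After the chain (30/18): 480 × 1.6667 = 800 N·m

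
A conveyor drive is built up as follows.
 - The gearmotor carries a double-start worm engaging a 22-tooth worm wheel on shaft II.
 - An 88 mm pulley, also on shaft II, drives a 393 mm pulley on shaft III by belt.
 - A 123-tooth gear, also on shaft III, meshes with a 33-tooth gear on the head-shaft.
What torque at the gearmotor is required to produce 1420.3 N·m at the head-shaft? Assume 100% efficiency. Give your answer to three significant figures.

108 N·m

Overall ratio R = 11 × 4.4659 × 0.26829 = 13.18.
Input torque = output torque / R = 1420.3 / 13.18 = 107.76 N·m.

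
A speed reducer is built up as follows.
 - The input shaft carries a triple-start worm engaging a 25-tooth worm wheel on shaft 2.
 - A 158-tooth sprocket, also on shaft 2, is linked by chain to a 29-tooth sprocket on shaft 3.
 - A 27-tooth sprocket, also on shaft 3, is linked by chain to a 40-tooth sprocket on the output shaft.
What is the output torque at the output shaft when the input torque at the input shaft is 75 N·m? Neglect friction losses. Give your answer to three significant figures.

170 N·m

Worm: ratio = 25/3 = 8.3333; torque at shaft 2 = 75 × 8.3333 = 625 N·m.
Chain: ratio = 29/158 = 0.18354; torque at shaft 3 = 625 × 0.18354 = 114.72 N·m.
Chain: ratio = 40/27 = 1.4815; torque at the output shaft = 114.72 × 1.4815 = 169.95 N·m.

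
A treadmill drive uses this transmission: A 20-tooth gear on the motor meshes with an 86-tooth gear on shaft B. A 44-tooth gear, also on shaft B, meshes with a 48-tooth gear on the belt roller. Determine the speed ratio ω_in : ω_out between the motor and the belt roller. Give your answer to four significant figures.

Each stage contributes driven/driver: gear mesh 86/20 = 4.3, gear mesh 48/44 = 1.0909.
Overall: 4.3 × 1.0909 = 4.6909.

4.691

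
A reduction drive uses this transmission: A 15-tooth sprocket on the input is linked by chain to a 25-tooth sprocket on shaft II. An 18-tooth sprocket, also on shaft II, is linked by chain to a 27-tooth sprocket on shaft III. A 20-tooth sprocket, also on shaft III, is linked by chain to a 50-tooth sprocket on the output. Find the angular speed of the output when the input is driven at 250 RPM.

the input → shaft II (chain, 25/15): 250 ÷ 1.6667 = 150 RPM
shaft II → shaft III (chain, 27/18): 150 ÷ 1.5 = 100 RPM
shaft III → the output (chain, 50/20): 100 ÷ 2.5 = 40 RPM

40 RPM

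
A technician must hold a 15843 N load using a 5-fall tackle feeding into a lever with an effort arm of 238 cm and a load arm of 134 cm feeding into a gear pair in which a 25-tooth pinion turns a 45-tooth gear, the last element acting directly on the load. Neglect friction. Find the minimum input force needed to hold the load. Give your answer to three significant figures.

Block-and-tackle MA = number of supporting rope parts = 5.
Lever MA = effort arm / load arm = 238/134 = 1.7761.
Gear pair MA = 45/25 = 1.8.
Combined ideal MA = 5 × 1.7761 × 1.8 = 15.985.
Effort = load / MA = 15843 / 15.985 = 991.11 N.

991 N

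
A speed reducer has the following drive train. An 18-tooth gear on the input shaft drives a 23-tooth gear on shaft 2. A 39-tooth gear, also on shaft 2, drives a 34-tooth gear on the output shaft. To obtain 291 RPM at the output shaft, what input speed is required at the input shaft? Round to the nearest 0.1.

324.2 RPM

Overall ratio R = 1.2778 × 0.87179 = 1.114.
Required input speed = output speed × R = 291 × 1.114 = 324.16 RPM.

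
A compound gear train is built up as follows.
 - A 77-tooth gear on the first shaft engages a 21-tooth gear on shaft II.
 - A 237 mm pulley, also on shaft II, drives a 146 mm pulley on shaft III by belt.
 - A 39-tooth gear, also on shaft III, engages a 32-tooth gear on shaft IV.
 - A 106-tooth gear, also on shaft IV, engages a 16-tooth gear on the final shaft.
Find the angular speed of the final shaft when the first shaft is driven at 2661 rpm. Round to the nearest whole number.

127883 rpm

the first shaft → shaft II (gear mesh, 21/77): 2661 ÷ 0.27273 = 9757 rpm
shaft II → shaft III (belt, 146/237): 9757 ÷ 0.61603 = 15838 rpm
shaft III → shaft IV (gear mesh, 32/39): 15838 ÷ 0.82051 = 19303 rpm
shaft IV → the final shaft (gear mesh, 16/106): 19303 ÷ 0.15094 = 1.2788e+05 rpm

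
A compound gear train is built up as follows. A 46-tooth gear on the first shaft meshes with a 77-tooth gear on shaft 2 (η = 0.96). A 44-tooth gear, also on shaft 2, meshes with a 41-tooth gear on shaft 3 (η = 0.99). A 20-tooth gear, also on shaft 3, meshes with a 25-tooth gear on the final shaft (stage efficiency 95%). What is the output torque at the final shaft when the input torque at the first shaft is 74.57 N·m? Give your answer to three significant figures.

After the gear mesh (77/46): 74.57 × 1.6739 × 0.96 = 119.83 N·m
After the gear mesh (41/44): 119.83 × 0.93182 × 0.99 = 110.54 N·m
After the gear mesh (25/20): 110.54 × 1.25 × 0.95 = 131.27 N·m

131 N·m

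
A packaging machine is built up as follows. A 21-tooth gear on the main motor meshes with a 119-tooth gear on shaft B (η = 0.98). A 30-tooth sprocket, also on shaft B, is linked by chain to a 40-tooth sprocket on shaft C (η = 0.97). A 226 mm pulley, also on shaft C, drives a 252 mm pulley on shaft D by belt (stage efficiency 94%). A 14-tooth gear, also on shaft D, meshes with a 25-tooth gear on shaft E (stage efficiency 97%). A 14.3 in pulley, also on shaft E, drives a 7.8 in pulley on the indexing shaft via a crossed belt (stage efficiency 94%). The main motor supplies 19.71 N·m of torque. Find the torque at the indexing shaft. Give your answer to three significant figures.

132 N·m

gear mesh 119/21 = 5.6667 → τ = 19.71·5.6667·0.98 = 109.46 N·m
chain 40/30 = 1.3333 → τ = 109.46·1.3333·0.97 = 141.56 N·m
belt 252/226 = 1.115 → τ = 141.56·1.115·0.94 = 148.38 N·m
gear mesh 25/14 = 1.7857 → τ = 148.38·1.7857·0.97 = 257.01 N·m
belt 7.8/14.3 = 0.54545 → τ = 257.01·0.54545·0.94 = 131.78 N·m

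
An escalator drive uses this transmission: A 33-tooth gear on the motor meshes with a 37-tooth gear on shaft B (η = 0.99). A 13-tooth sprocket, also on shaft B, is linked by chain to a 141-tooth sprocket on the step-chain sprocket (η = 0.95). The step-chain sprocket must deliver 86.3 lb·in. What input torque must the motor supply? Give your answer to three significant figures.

Overall ratio R = 1.1212 × 10.846 = 12.161; overall efficiency η = 0.99 × 0.95 = 0.9405.
Input torque = output torque / (R × η) = 86.3 / (12.161 × 0.9405) = 7.5455 lb·in.

7.55 lb·in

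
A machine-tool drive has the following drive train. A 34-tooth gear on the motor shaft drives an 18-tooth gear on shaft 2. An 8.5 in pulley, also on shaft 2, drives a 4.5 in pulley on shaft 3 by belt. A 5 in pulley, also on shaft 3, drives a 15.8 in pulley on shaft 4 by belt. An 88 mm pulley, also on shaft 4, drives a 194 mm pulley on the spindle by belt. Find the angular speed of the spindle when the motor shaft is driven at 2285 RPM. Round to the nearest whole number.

1170 RPM

gear mesh 18/34 = 0.52941 → 2285/0.52941 = 4316.1 RPM
belt 4.5/8.5 = 0.52941 → 4316.1/0.52941 = 8152.7 RPM
belt 15.8/5 = 3.16 → 8152.7/3.16 = 2580 RPM
belt 194/88 = 2.2045 → 2580/2.2045 = 1170.3 RPM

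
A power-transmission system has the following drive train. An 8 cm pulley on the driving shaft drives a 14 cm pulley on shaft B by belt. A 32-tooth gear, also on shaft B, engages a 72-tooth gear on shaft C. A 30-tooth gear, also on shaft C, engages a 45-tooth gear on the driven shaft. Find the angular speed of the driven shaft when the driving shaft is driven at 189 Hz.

32 Hz

belt 14/8 = 1.75 → 189/1.75 = 108 Hz
gear mesh 72/32 = 2.25 → 108/2.25 = 48 Hz
gear mesh 45/30 = 1.5 → 48/1.5 = 32 Hz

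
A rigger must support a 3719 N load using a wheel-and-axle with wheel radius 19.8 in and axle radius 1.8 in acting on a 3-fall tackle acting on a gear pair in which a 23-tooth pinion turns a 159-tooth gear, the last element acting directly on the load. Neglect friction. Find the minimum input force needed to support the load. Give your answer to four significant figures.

16.30 N

Wheel-and-axle MA = R/r = 19.8/1.8 = 11.
Block-and-tackle MA = number of supporting rope parts = 3.
Gear pair MA = 159/23 = 6.913.
Combined ideal MA = 11 × 3 × 6.913 = 228.13.
Effort = load / MA = 3719 / 228.13 = 16.302 N.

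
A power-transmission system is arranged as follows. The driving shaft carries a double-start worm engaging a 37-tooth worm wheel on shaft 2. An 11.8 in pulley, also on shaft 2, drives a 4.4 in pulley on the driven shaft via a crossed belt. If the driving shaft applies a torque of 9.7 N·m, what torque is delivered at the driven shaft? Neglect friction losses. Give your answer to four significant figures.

worm 37/2 = 18.5 → τ = 9.7·18.5 = 179.45 N·m
belt 4.4/11.8 = 0.37288 → τ = 179.45·0.37288 = 66.914 N·m

66.91 N·m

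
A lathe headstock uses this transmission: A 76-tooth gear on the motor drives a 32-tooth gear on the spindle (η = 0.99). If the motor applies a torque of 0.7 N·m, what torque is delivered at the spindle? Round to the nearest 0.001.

0.292 N·m

gear mesh 32/76 = 0.42105 → τ = 0.7·0.42105·0.99 = 0.29179 N·m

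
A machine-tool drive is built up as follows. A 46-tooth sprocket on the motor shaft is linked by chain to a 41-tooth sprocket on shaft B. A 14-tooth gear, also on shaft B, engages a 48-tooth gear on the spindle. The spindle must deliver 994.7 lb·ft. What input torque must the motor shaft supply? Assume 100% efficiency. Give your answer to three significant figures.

Overall ratio R = 0.8913 × 3.4286 = 3.0559.
Input torque = output torque / R = 994.7 / 3.0559 = 325.5 lb·ft.

326 lb·ft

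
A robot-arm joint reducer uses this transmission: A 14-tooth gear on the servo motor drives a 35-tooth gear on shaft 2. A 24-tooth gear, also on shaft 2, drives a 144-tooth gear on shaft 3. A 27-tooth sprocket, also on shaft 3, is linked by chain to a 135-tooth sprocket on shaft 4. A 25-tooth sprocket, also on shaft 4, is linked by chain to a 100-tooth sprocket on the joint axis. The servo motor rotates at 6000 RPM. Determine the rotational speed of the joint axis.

20 RPM

gear mesh 35/14 = 2.5 → 6000/2.5 = 2400 RPM
gear mesh 144/24 = 6 → 2400/6 = 400 RPM
chain 135/27 = 5 → 400/5 = 80 RPM
chain 100/25 = 4 → 80/4 = 20 RPM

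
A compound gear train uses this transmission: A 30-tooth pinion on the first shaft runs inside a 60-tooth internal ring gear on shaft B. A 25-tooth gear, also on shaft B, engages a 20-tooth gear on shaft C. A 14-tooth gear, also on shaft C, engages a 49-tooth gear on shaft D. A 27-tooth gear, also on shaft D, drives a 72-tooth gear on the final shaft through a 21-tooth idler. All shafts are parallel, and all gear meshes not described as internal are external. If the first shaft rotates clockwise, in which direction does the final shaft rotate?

clockwise

the first shaft → shaft B: internal mesh, same direction → CW.
shaft B → shaft C: external mesh, 1 reversal → CCW.
shaft C → shaft D: external mesh, 1 reversal → CW.
shaft D → the final shaft: driver → idler → driven is 2 external meshes, 2 reversals → CW.
4 reversals in total — an even number — so the final shaft turns the same way as the first shaft.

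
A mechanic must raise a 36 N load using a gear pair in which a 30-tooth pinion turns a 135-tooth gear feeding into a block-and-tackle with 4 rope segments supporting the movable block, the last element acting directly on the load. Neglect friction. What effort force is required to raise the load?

Gear pair MA = 135/30 = 4.5.
Block-and-tackle MA = number of supporting rope parts = 4.
Combined ideal MA = 4.5 × 4 = 18.
Effort = load / MA = 36 / 18 = 2 N.

2 N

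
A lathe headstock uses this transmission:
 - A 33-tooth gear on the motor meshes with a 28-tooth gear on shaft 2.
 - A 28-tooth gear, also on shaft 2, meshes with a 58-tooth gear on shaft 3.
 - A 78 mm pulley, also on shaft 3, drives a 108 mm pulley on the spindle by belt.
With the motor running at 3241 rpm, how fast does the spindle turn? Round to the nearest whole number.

gear mesh 28/33 = 0.84848 → 3241/0.84848 = 3819.8 rpm
gear mesh 58/28 = 2.0714 → 3819.8/2.0714 = 1844 rpm
belt 108/78 = 1.3846 → 1844/1.3846 = 1331.8 rpm

1332 rpm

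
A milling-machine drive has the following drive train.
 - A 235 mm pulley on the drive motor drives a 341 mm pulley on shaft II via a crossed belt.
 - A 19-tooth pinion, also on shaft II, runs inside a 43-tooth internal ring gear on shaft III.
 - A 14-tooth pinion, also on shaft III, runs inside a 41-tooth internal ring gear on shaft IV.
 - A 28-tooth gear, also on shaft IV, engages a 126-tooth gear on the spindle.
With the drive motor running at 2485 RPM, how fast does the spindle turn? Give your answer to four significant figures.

the drive motor → shaft II (belt, 341/235): 2485 ÷ 1.4511 = 1712.5 RPM
shaft II → shaft III (internal gear, 43/19): 1712.5 ÷ 2.2632 = 756.7 RPM
shaft III → shaft IV (internal gear, 41/14): 756.7 ÷ 2.9286 = 258.39 RPM
shaft IV → the spindle (gear mesh, 126/28): 258.39 ÷ 4.5 = 57.419 RPM

57.42 RPM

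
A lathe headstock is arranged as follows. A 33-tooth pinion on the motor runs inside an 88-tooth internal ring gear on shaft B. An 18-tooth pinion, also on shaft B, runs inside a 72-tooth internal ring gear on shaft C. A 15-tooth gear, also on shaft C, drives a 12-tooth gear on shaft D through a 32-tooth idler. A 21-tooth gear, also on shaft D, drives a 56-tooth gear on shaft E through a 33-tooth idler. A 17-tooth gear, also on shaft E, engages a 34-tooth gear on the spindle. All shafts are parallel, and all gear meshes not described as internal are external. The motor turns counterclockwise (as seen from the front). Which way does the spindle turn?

clockwise

the motor → shaft B: internal mesh, same direction → CCW.
shaft B → shaft C: internal mesh, same direction → CCW.
shaft C → shaft D: driver → idler → driven is 2 external meshes, 2 reversals → CCW.
shaft D → shaft E: driver → idler → driven is 2 external meshes, 2 reversals → CCW.
shaft E → the spindle: external mesh, 1 reversal → CW.
5 reversals in total — an odd number — so the spindle turns opposite to the motor.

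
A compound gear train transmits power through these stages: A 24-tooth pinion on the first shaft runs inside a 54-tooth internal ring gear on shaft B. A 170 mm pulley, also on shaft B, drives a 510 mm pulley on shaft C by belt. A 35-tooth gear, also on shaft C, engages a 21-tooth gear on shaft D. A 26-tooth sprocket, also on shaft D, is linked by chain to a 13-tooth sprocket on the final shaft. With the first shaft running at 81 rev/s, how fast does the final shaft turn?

the first shaft → shaft B (internal gear, 54/24): 81 ÷ 2.25 = 36 rev/s
shaft B → shaft C (belt, 510/170): 36 ÷ 3 = 12 rev/s
shaft C → shaft D (gear mesh, 21/35): 12 ÷ 0.6 = 20 rev/s
shaft D → the final shaft (chain, 13/26): 20 ÷ 0.5 = 40 rev/s

40 rev/s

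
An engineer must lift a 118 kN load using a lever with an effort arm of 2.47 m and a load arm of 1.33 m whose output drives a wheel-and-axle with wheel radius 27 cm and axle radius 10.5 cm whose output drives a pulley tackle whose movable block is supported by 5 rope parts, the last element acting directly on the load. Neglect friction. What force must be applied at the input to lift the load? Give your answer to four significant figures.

Lever MA = effort arm / load arm = 2.47/1.33 = 1.8571.
Wheel-and-axle MA = R/r = 27/10.5 = 2.5714.
Block-and-tackle MA = number of supporting rope parts = 5.
Combined ideal MA = 1.8571 × 2.5714 × 5 = 23.878.
Effort = load / MA = 118 / 23.878 = 4.9419 kN.

4.942 kN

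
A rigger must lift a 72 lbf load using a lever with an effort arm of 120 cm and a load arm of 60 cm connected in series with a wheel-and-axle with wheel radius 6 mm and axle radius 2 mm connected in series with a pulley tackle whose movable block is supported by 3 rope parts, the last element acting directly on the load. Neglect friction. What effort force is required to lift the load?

Lever MA = effort arm / load arm = 120/60 = 2.
Wheel-and-axle MA = R/r = 6/2 = 3.
Block-and-tackle MA = number of supporting rope parts = 3.
Combined ideal MA = 2 × 3 × 3 = 18.
Effort = load / MA = 72 / 18 = 4 lbf.

4 lbf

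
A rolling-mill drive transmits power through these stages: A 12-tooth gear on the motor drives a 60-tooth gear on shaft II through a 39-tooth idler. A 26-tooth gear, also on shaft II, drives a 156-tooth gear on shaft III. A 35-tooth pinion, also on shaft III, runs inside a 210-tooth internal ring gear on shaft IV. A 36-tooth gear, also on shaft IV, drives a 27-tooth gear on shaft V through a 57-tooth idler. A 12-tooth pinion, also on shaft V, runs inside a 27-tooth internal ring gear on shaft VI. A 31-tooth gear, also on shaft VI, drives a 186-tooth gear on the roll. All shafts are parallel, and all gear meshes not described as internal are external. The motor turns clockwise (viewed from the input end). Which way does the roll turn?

the motor → shaft II: driver → idler → driven is 2 external meshes, 2 reversals → CW.
shaft II → shaft III: external mesh, 1 reversal → CCW.
shaft III → shaft IV: internal mesh, same direction → CCW.
shaft IV → shaft V: driver → idler → driven is 2 external meshes, 2 reversals → CCW.
shaft V → shaft VI: internal mesh, same direction → CCW.
shaft VI → the roll: external mesh, 1 reversal → CW.
6 reversals in total — an even number — so the roll turns the same way as the motor.

clockwise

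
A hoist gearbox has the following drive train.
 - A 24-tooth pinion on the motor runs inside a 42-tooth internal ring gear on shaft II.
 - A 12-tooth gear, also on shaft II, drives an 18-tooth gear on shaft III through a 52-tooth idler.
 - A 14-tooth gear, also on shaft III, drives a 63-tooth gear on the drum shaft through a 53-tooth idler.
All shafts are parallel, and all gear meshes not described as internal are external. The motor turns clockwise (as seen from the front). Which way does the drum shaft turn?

the motor → shaft II: internal mesh, same direction → CW.
shaft II → shaft III: driver → idler → driven is 2 external meshes, 2 reversals → CW.
shaft III → the drum shaft: driver → idler → driven is 2 external meshes, 2 reversals → CW.
4 reversals in total — an even number — so the drum shaft turns the same way as the motor.

clockwise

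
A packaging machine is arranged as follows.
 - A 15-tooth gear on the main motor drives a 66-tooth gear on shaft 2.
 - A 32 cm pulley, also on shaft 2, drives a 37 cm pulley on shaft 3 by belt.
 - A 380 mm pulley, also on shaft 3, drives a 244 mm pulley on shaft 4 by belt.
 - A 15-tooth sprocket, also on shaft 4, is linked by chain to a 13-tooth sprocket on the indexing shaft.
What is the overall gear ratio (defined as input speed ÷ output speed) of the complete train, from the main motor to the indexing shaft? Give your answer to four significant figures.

2.831

Each stage contributes driven/driver: gear mesh 66/15 = 4.4, belt 37/32 = 1.1562, belt 244/380 = 0.64211, chain 13/15 = 0.86667.
Overall: 4.4 × 1.1562 × 0.64211 × 0.86667 = 2.8311.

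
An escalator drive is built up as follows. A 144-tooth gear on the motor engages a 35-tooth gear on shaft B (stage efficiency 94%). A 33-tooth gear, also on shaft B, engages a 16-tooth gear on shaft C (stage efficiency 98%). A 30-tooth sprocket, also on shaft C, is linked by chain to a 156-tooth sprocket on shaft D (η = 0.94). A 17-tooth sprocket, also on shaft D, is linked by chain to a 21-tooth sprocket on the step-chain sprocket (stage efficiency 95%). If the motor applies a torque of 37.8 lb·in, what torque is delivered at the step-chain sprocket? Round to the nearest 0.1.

23.5 lb·in

After the gear mesh (35/144): 37.8 × 0.24306 × 0.94 = 8.6362 lb·in
After the gear mesh (16/33): 8.6362 × 0.48485 × 0.98 = 4.1035 lb·in
After the chain (156/30): 4.1035 × 5.2 × 0.94 = 20.058 lb·in
After the chain (21/17): 20.058 × 1.2353 × 0.95 = 23.539 lb·in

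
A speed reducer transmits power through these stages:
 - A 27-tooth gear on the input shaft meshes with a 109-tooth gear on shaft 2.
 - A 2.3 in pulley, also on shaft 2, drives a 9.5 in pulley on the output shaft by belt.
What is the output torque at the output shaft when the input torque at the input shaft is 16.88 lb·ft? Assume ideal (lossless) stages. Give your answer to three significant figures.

281 lb·ft

gear mesh 109/27 = 4.037 → τ = 16.88·4.037 = 68.145 lb·ft
belt 9.5/2.3 = 4.1304 → τ = 68.145·4.1304 = 281.47 lb·ft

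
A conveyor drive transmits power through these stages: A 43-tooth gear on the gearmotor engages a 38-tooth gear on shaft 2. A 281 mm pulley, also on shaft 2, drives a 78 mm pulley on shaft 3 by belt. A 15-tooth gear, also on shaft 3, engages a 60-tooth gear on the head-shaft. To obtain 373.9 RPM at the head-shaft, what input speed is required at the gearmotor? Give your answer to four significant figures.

Overall ratio R = 0.88372 × 0.27758 × 4 = 0.98121.
Required input speed = output speed × R = 373.9 × 0.98121 = 366.88 RPM.

366.9 RPM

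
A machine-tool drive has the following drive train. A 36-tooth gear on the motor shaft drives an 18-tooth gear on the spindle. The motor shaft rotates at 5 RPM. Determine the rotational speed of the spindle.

Gear mesh: ratio = 18/36 = 0.5, so the spindle turns at 5 / 0.5 = 10 RPM.

10 RPM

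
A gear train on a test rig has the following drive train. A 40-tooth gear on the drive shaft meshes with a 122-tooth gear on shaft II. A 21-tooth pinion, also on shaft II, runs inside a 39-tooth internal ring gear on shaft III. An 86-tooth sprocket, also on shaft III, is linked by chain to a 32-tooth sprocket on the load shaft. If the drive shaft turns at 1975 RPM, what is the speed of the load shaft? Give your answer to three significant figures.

937 RPM

gear mesh 122/40 = 3.05 → 1975/3.05 = 647.54 RPM
internal gear 39/21 = 1.8571 → 647.54/1.8571 = 348.68 RPM
chain 32/86 = 0.37209 → 348.68/0.37209 = 937.07 RPM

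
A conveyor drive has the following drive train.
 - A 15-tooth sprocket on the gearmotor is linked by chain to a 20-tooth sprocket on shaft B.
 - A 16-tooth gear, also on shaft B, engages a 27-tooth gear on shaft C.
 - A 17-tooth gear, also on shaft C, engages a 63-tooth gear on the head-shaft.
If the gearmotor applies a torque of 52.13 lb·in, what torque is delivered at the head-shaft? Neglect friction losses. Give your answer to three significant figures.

435 lb·in

Chain: ratio = 20/15 = 1.3333; torque at shaft B = 52.13 × 1.3333 = 69.507 lb·in.
Gear mesh: ratio = 27/16 = 1.6875; torque at shaft C = 69.507 × 1.6875 = 117.29 lb·in.
Gear mesh: ratio = 63/17 = 3.7059; torque at the head-shaft = 117.29 × 3.7059 = 434.67 lb·in.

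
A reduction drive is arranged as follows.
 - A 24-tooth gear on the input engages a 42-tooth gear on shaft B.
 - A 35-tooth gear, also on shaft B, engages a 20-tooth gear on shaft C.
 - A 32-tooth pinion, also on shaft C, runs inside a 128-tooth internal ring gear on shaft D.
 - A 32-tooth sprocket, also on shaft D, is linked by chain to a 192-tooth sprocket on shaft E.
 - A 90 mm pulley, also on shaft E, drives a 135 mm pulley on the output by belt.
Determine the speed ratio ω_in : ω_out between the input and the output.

Each stage contributes driven/driver: gear mesh 42/24 = 1.75, gear mesh 20/35 = 0.57143, internal gear 128/32 = 4, chain 192/32 = 6, belt 135/90 = 1.5.
Overall: 1.75 × 0.57143 × 4 × 6 × 1.5 = 36.

36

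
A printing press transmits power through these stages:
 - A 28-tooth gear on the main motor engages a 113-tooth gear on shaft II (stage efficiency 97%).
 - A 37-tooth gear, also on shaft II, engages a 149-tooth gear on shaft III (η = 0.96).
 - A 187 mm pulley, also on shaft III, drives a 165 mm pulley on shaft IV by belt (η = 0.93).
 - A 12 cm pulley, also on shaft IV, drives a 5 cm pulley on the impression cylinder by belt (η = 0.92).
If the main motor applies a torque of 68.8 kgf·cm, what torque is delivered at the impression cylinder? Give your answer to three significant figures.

328 kgf·cm

After the gear mesh (113/28): 68.8 × 4.0357 × 0.97 = 269.33 kgf·cm
After the gear mesh (149/37): 269.33 × 4.027 × 0.96 = 1041.2 kgf·cm
After the belt (165/187): 1041.2 × 0.88235 × 0.93 = 854.4 kgf·cm
After the belt (5/12): 854.4 × 0.41667 × 0.92 = 327.52 kgf·cm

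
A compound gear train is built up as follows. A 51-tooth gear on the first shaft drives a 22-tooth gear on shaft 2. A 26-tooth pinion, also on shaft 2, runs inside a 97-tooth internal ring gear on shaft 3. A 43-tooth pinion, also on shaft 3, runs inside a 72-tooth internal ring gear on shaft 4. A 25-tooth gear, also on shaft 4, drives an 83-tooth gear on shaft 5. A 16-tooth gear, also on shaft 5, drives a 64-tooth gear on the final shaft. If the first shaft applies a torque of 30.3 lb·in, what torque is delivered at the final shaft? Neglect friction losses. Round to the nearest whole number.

Gear mesh: ratio = 22/51 = 0.43137; torque at shaft 2 = 30.3 × 0.43137 = 13.071 lb·in.
Internal gear: ratio = 97/26 = 3.7308; torque at shaft 3 = 13.071 × 3.7308 = 48.763 lb·in.
Internal gear: ratio = 72/43 = 1.6744; torque at shaft 4 = 48.763 × 1.6744 = 81.65 lb·in.
Gear mesh: ratio = 83/25 = 3.32; torque at shaft 5 = 81.65 × 3.32 = 271.08 lb·in.
Gear mesh: ratio = 64/16 = 4; torque at the final shaft = 271.08 × 4 = 1084.3 lb·in.

1084 lb·in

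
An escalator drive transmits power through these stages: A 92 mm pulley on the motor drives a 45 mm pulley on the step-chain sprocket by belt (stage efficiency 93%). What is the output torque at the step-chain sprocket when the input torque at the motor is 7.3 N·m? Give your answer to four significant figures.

3.321 N·m

Belt: ratio = 45/92 = 0.48913; torque at the step-chain sprocket = 7.3 × 0.48913 × 0.93 = 3.3207 N·m.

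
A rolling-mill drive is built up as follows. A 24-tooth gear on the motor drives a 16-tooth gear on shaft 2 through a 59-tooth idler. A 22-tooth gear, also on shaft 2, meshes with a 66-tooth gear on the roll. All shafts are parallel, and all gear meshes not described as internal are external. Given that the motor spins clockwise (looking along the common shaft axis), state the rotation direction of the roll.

counterclockwise

the motor → shaft 2: driver → idler → driven is 2 external meshes, 2 reversals → CW.
shaft 2 → the roll: external mesh, 1 reversal → CCW.
3 reversals in total — an odd number — so the roll turns opposite to the motor.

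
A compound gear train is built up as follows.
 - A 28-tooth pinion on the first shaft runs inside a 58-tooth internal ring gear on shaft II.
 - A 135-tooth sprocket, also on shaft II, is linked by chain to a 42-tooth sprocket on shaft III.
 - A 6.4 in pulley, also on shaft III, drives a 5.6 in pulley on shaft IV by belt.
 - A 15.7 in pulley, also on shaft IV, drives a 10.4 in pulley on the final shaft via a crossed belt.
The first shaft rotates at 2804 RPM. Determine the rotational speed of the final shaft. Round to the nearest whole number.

Internal gear: ratio = 58/28 = 2.0714, so shaft II turns at 2804 / 2.0714 = 1353.7 RPM.
Chain: ratio = 42/135 = 0.31111, so shaft III turns at 1353.7 / 0.31111 = 4351 RPM.
Belt: ratio = 5.6/6.4 = 0.875, so shaft IV turns at 4351 / 0.875 = 4972.6 RPM.
Belt: ratio = 10.4/15.7 = 0.66242, so the final shaft turns at 4972.6 / 0.66242 = 7506.7 RPM.

7507 RPM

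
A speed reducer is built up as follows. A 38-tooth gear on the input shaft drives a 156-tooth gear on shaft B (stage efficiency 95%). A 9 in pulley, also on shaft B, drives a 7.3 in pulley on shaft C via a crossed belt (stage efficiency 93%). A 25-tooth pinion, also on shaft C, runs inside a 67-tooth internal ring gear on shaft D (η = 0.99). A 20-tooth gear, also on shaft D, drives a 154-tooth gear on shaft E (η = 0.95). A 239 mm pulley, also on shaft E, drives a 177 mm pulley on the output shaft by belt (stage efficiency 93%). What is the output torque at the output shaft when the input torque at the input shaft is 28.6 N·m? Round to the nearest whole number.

Gear mesh: ratio = 156/38 = 4.1053; torque at shaft B = 28.6 × 4.1053 × 0.95 = 111.54 N·m.
Belt: ratio = 7.3/9 = 0.81111; torque at shaft C = 111.54 × 0.81111 × 0.93 = 84.138 N·m.
Internal gear: ratio = 67/25 = 2.68; torque at shaft D = 84.138 × 2.68 × 0.99 = 223.24 N·m.
Gear mesh: ratio = 154/20 = 7.7; torque at shaft E = 223.24 × 7.7 × 0.95 = 1633 N·m.
Belt: ratio = 177/239 = 0.74059; torque at the output shaft = 1633 × 0.74059 × 0.93 = 1124.7 N·m.

1125 N·m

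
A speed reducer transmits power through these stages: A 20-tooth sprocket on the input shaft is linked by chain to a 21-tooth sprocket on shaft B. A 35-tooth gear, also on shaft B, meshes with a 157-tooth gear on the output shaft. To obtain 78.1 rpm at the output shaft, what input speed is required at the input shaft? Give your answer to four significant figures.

Overall ratio R = 1.05 × 4.4857 = 4.71.
Required input speed = output speed × R = 78.1 × 4.71 = 367.85 rpm.

367.9 rpm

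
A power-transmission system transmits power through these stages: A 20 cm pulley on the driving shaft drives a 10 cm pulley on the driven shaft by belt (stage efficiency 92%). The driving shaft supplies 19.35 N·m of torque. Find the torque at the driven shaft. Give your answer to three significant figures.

belt 10/20 = 0.5 → τ = 19.35·0.5·0.92 = 8.901 N·m

8.90 N·m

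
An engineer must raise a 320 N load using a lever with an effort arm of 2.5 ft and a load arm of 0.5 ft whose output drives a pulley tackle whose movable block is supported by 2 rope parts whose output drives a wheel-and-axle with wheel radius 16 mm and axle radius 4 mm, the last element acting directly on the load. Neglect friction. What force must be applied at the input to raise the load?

Lever MA = effort arm / load arm = 2.5/0.5 = 5.
Block-and-tackle MA = number of supporting rope parts = 2.
Wheel-and-axle MA = R/r = 16/4 = 4.
Combined ideal MA = 5 × 2 × 4 = 40.
Effort = load / MA = 320 / 40 = 8 N.

8 N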